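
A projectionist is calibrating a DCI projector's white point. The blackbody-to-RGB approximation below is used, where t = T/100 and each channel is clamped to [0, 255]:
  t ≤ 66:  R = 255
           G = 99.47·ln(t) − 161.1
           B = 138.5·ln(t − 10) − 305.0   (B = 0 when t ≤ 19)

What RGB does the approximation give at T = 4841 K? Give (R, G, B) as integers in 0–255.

t = 4841/100 = 48.41; the t ≤ 66 branch applies.
R = 255 by definition for t ≤ 66.
G = 99.47·ln 48.41 − 161.1 = 99.47·3.8797 − 161.1 = 224.814.
B = 138.5·ln(48.41 − 10) − 305.0 = 138.5·ln 38.41 − 305.0 = 138.5·3.6483 − 305.0 = 200.292.
Rounded: (255, 225, 200).

(255, 225, 200)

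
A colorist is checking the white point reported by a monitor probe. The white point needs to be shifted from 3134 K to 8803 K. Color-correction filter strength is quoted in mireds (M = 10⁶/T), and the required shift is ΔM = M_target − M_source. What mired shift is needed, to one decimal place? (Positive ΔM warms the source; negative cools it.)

-205.5 mireds

M_source = 10⁶/3134 = 319.081; M_target = 10⁶/8803 = 113.598.
ΔM = 113.598 − 319.081 = -205.483 → -205.5 mireds, a cooling shift.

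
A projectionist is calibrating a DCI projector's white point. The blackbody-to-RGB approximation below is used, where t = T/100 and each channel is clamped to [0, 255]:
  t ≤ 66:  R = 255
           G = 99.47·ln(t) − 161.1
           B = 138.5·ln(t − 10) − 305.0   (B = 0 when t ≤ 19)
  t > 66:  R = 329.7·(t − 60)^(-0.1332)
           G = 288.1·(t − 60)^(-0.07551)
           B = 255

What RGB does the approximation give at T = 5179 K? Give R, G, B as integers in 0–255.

t = 5179/100 = 51.79; the t ≤ 66 branch applies.
R = 255 by definition for t ≤ 66.
G = 99.47·ln 51.79 − 161.1 = 99.47·3.9472 − 161.1 = 231.528.
B = 138.5·ln(51.79 − 10) − 305.0 = 138.5·ln 41.79 − 305.0 = 138.5·3.7327 − 305.0 = 211.973.
Rounded: (255, 232, 212).

R=255, G=232, B=212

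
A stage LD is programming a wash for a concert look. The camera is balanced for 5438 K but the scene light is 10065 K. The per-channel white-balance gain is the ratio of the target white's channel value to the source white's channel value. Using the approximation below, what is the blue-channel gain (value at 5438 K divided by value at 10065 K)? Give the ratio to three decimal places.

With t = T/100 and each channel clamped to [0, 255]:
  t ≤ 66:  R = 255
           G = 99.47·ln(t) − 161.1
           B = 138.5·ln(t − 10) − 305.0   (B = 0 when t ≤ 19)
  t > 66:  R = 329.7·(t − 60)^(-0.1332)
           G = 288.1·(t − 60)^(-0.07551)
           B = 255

At 10065 K (t = 100.65):
  B = 255 by definition for t > 66.
At 5438 K (t = 54.38):
  B = 138.5·ln(54.38 − 10) − 305.0 = 138.5·ln 44.38 − 305.0 = 138.5·3.7928 − 305.0 = 220.301.
Gain = 220.301 / 255.000 = 0.8639 → 0.864.

0.864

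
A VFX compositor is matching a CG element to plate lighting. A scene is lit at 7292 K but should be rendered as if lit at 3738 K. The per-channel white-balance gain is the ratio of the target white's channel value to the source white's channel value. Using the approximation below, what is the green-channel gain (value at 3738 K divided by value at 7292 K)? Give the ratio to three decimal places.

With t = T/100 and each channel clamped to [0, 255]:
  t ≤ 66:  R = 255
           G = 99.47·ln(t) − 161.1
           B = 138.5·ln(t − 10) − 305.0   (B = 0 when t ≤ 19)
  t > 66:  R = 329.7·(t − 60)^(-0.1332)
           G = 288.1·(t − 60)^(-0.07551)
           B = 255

At 7292 K (t = 72.92):
  G = 288.1·(72.92 − 60)^(-0.07551) = 288.1·12.92^(-0.07551) = 288.1·0.82431 = 237.483.
At 3738 K (t = 37.38):
  G = 99.47·ln 37.38 − 161.1 = 99.47·3.6211 − 161.1 = 199.094.
Gain = 199.094 / 237.483 = 0.8384 → 0.838.

0.838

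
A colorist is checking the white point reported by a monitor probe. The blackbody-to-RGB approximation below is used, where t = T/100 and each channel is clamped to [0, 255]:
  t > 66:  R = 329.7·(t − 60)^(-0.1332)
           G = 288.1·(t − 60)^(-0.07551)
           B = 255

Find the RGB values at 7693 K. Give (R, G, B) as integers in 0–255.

t = 7693/100 = 76.93; the t > 66 branch applies.
R = 329.7·(76.93 − 60)^(-0.1332) = 329.7·16.93^(-0.1332) = 329.7·0.68603 = 226.184.
G = 288.1·(76.93 − 60)^(-0.07551) = 288.1·16.93^(-0.07551) = 288.1·0.80765 = 232.684.
B = 255 by definition for t > 66.
Rounded: (226, 233, 255).

(226, 233, 255)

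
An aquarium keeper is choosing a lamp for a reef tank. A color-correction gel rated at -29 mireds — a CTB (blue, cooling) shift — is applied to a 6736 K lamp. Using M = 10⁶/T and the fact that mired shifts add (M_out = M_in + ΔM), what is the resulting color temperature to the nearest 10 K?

M_in = 10⁶/6736 = 148.46 mireds.
M_out = 148.46 + (-29) = 119.46 mireds.
T_out = 10⁶/119.46 = 8371.3 K → 8370 K.

8370 K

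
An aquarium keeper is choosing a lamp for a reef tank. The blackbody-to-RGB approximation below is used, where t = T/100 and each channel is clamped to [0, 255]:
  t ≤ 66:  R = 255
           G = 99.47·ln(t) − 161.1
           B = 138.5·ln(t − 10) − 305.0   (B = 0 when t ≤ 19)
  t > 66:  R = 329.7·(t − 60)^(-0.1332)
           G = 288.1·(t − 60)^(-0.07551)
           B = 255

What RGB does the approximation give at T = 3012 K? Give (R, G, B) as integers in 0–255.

(255, 178, 111)

t = 3012/100 = 30.12; the t ≤ 66 branch applies.
R = 255 by definition for t ≤ 66.
G = 99.47·ln 30.12 − 161.1 = 99.47·3.4052 − 161.1 = 177.614.
B = 138.5·ln(30.12 − 10) − 305.0 = 138.5·ln 20.12 − 305.0 = 138.5·3.0017 − 305.0 = 110.737.
Rounded: (255, 178, 111).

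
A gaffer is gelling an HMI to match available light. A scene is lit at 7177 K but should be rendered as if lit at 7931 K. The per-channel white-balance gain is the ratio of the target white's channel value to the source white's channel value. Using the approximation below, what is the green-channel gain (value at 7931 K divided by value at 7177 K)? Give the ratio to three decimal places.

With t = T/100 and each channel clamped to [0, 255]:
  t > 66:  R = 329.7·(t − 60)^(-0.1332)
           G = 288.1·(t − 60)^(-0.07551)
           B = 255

0.963

At 7177 K (t = 71.77):
  G = 288.1·(71.77 − 60)^(-0.07551) = 288.1·11.77^(-0.07551) = 288.1·0.83013 = 239.160.
At 7931 K (t = 79.31):
  G = 288.1·(79.31 − 60)^(-0.07551) = 288.1·19.31^(-0.07551) = 288.1·0.79967 = 230.385.
Gain = 230.385 / 239.160 = 0.9633 → 0.963.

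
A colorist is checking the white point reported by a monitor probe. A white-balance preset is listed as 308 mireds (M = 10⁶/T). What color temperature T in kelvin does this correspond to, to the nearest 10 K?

T = 10⁶ / 308 = 3246.75 K → 3250 K.

3250 K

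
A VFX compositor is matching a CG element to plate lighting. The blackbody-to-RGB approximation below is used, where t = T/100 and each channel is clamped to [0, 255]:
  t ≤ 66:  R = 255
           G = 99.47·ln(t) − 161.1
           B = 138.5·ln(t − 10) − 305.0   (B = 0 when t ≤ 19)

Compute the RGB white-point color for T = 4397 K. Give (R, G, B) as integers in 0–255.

t = 4397/100 = 43.97; the t ≤ 66 branch applies.
R = 255 by definition for t ≤ 66.
G = 99.47·ln 43.97 − 161.1 = 99.47·3.7835 − 161.1 = 215.245.
B = 138.5·ln(43.97 − 10) − 305.0 = 138.5·ln 33.97 − 305.0 = 138.5·3.5255 − 305.0 = 183.279.
Rounded: (255, 215, 183).

(255, 215, 183)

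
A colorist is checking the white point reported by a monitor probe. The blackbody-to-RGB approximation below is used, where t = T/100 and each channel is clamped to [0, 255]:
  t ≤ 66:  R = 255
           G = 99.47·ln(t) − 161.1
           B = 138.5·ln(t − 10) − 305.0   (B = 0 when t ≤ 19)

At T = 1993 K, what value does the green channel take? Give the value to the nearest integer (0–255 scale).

137

t = 1993/100 = 19.93; the t ≤ 66 branch applies.
G = 99.47·ln 19.93 − 161.1 = 99.47·2.9922 − 161.1 = 136.537.
Rounded: 137.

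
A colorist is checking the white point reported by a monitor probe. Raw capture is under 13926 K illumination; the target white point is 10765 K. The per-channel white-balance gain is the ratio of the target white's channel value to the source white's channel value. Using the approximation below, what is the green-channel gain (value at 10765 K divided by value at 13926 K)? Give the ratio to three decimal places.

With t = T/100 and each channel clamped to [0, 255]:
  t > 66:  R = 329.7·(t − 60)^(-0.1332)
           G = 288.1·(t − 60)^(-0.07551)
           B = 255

At 13926 K (t = 139.26):
  G = 288.1·(139.26 − 60)^(-0.07551) = 288.1·79.26^(-0.07551) = 288.1·0.71879 = 207.084.
At 10765 K (t = 107.65):
  G = 288.1·(107.65 − 60)^(-0.07551) = 288.1·47.65^(-0.07551) = 288.1·0.74695 = 215.195.
Gain = 215.195 / 207.084 = 1.0392 → 1.039.

1.039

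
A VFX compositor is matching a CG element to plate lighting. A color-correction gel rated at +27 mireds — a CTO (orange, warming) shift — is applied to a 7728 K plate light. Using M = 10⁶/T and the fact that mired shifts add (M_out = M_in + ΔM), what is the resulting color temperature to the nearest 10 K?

6390 K

M_in = 10⁶/7728 = 129.40 mireds.
M_out = 129.40 + (+27) = 156.40 mireds.
T_out = 10⁶/156.40 = 6393.9 K → 6390 K.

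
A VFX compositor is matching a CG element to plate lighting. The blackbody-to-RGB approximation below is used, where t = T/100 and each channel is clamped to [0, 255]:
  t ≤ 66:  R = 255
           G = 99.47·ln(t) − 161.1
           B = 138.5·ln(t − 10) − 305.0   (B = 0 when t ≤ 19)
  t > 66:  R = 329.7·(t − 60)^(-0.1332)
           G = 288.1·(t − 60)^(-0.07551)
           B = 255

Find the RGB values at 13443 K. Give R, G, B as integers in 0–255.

R=186, G=208, B=255

t = 13443/100 = 134.43; the t > 66 branch applies.
R = 329.7·(134.43 − 60)^(-0.1332) = 329.7·74.43^(-0.1332) = 329.7·0.56323 = 185.696.
G = 288.1·(134.43 − 60)^(-0.07551) = 288.1·74.43^(-0.07551) = 288.1·0.72221 = 208.069.
B = 255 by definition for t > 66.
Rounded: (186, 208, 255).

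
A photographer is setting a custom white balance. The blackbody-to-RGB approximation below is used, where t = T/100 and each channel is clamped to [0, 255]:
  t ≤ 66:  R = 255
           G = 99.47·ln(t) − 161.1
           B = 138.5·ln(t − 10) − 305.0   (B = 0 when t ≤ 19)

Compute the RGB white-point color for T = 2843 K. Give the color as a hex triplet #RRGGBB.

#FFAC63

t = 2843/100 = 28.43; the t ≤ 66 branch applies.
R = 255 by definition for t ≤ 66.
G = 99.47·ln 28.43 − 161.1 = 99.47·3.3474 − 161.1 = 171.870.
B = 138.5·ln(28.43 − 10) − 305.0 = 138.5·ln 18.43 − 305.0 = 138.5·2.9140 − 305.0 = 98.586.
Rounded: (255, 172, 99).
In hex: #FFAC63.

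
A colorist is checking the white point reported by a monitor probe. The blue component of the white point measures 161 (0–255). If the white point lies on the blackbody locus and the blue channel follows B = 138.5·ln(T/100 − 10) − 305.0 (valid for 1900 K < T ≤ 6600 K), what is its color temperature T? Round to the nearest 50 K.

3900 K

ln(t − 10) = (161 + 305.0) / 138.5 = 3.3646.
t − 10 = e^3.3646 = 28.923, so t = 38.923.
T = 100·t = 3892 K → 3900 K to the nearest 50 K.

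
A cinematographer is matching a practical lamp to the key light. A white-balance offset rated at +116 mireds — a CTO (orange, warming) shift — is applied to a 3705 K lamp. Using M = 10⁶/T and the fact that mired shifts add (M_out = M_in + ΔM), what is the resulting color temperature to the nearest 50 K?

M_in = 10⁶/3705 = 269.91 mireds.
M_out = 269.91 + (+116) = 385.91 mireds.
T_out = 10⁶/385.91 = 2591.3 K → 2600 K.

2600 K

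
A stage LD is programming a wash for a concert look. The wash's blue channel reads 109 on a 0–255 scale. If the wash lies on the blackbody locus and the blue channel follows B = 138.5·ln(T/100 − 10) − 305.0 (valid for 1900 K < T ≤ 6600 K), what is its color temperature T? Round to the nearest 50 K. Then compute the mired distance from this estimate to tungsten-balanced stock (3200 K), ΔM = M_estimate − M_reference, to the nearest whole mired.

ln(t − 10) = (109 + 305.0) / 138.5 = 2.9892.
t − 10 = e^2.9892 = 19.869, so t = 29.869.
T = 100·t = 2987 K → 3000 K to the nearest 50 K.
M_estimate = 10⁶/3000 = 333.33; M_reference = 10⁶/3200 = 312.50.
ΔM = 333.33 − 312.50 = 20.83 → +21 mireds.

+21 mireds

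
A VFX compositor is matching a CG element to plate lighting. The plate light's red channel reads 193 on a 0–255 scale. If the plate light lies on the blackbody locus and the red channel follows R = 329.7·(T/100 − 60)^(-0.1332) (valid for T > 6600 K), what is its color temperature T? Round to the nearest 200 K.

(t − 60)^(-0.1332) = 193/329.7 = 0.58538.
t − 60 = 0.58538^(1/-0.1332) = 0.58538^(-7.508) = 55.713, so t = 115.713.
T = 100·t = 11571 K → 11600 K to the nearest 200 K.

11600 K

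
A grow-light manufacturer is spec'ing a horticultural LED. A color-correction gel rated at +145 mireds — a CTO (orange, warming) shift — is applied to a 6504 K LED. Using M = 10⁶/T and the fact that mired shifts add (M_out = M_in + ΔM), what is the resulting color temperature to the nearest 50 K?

M_in = 10⁶/6504 = 153.75 mireds.
M_out = 153.75 + (+145) = 298.75 mireds.
T_out = 10⁶/298.75 = 3347.3 K → 3350 K.

3350 K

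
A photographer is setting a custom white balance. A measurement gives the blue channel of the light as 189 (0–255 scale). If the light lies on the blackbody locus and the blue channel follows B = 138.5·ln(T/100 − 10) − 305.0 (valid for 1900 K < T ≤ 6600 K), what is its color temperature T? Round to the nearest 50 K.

ln(t − 10) = (189 + 305.0) / 138.5 = 3.5668.
t − 10 = e^3.5668 = 35.403, so t = 45.403.
T = 100·t = 4540 K → 4550 K to the nearest 50 K.

4550 K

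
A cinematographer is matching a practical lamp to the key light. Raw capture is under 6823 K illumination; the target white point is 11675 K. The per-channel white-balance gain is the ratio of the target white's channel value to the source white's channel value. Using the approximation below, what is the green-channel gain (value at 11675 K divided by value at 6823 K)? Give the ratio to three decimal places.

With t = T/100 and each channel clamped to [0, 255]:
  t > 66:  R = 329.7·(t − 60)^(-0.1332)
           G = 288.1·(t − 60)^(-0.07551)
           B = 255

At 6823 K (t = 68.23):
  G = 288.1·(68.23 − 60)^(-0.07551) = 288.1·8.23^(-0.07551) = 288.1·0.85286 = 245.709.
At 11675 K (t = 116.75):
  G = 288.1·(116.75 − 60)^(-0.07551) = 288.1·56.75^(-0.07551) = 288.1·0.73715 = 212.374.
Gain = 212.374 / 245.709 = 0.8643 → 0.864.

0.864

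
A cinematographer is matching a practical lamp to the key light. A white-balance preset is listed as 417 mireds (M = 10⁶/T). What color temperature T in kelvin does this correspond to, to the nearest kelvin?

T = 10⁶ / 417 = 2398.08 K → 2398 K.

2398 K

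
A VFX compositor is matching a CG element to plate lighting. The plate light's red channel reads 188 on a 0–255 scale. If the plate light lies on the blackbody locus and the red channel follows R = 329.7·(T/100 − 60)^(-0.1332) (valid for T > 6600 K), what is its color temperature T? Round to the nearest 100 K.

12800 K

(t − 60)^(-0.1332) = 188/329.7 = 0.57022.
t − 60 = 0.57022^(1/-0.1332) = 0.57022^(-7.508) = 67.848, so t = 127.848.
T = 100·t = 12785 K → 12800 K to the nearest 100 K.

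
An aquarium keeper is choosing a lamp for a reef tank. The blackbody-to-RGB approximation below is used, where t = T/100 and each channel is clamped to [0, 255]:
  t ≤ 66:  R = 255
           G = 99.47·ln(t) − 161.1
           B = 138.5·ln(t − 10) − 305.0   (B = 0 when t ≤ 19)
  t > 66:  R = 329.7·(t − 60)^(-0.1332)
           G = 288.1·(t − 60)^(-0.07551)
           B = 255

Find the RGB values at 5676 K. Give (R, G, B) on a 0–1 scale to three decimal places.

(1.000, 0.944, 0.892)

t = 5676/100 = 56.76; the t ≤ 66 branch applies.
R = 255 by definition for t ≤ 66.
G = 99.47·ln 56.76 − 161.1 = 99.47·4.0388 − 161.1 = 240.643.
B = 138.5·ln(56.76 − 10) − 305.0 = 138.5·ln 46.76 − 305.0 = 138.5·3.8450 − 305.0 = 227.536.
Dividing each by 255: (1.0000, 0.9437, 0.8923) → (1.000, 0.944, 0.892).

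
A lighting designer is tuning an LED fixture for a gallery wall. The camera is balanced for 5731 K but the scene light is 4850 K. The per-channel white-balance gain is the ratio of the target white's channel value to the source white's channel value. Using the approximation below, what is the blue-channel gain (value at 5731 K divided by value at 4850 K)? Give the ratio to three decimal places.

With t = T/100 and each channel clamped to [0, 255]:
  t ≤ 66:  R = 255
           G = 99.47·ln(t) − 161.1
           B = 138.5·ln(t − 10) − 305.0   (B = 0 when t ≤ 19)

At 4850 K (t = 48.5):
  B = 138.5·ln(48.5 − 10) − 305.0 = 138.5·ln 38.5 − 305.0 = 138.5·3.6507 − 305.0 = 200.616.
At 5731 K (t = 57.31):
  B = 138.5·ln(57.31 − 10) − 305.0 = 138.5·ln 47.31 − 305.0 = 138.5·3.8567 − 305.0 = 229.156.
Gain = 229.156 / 200.616 = 1.1423 → 1.142.

1.142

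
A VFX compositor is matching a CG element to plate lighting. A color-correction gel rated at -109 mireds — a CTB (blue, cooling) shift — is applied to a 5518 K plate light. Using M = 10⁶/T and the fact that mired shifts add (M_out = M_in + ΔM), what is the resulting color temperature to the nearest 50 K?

13850 K

M_in = 10⁶/5518 = 181.23 mireds.
M_out = 181.23 + (-109) = 72.23 mireds.
T_out = 10⁶/72.23 = 13845.6 K → 13850 K.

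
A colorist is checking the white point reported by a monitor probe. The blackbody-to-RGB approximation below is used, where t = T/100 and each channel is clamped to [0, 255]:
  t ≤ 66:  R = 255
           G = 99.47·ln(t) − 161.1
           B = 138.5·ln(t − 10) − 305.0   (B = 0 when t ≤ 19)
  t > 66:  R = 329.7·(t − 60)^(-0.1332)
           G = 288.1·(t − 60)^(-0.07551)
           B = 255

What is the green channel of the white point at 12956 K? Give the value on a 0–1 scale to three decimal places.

t = 12956/100 = 129.56; the t > 66 branch applies.
G = 288.1·(129.56 − 60)^(-0.07551) = 288.1·69.56^(-0.07551) = 288.1·0.72591 = 209.135.
On a 0–1 scale: 209.135/255 = 0.8201 → 0.820.

0.820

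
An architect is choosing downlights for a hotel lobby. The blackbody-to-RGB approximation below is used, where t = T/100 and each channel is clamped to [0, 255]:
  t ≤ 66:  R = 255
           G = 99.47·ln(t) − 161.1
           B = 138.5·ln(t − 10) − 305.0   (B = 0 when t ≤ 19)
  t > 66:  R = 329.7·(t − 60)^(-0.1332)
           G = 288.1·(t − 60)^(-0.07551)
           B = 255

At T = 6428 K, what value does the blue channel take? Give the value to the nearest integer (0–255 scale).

t = 6428/100 = 64.28; the t ≤ 66 branch applies.
B = 138.5·ln(64.28 − 10) − 305.0 = 138.5·ln 54.28 − 305.0 = 138.5·3.9942 − 305.0 = 248.191.
Rounded: 248.

248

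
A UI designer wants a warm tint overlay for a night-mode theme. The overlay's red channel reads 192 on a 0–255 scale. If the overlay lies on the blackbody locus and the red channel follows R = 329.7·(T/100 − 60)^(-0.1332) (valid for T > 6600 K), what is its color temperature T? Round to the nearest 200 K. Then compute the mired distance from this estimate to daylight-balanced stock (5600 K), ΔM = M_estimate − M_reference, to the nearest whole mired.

(t − 60)^(-0.1332) = 192/329.7 = 0.58235.
t − 60 = 0.58235^(1/-0.1332) = 0.58235^(-7.508) = 57.929, so t = 117.929.
T = 100·t = 11793 K → 11800 K to the nearest 200 K.
M_estimate = 10⁶/11800 = 84.75; M_reference = 10⁶/5600 = 178.57.
ΔM = 84.75 − 178.57 = -93.83 → -94 mireds.

-94 mireds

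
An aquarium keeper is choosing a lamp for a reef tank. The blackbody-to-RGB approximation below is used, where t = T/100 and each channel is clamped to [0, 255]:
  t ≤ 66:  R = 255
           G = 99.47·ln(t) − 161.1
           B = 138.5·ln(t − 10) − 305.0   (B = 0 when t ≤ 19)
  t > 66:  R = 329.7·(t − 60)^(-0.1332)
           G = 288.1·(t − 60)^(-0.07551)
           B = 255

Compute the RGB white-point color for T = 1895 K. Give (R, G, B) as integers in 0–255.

t = 1895/100 = 18.95; the t ≤ 66 branch applies.
R = 255 by definition for t ≤ 66.
G = 99.47·ln 18.95 − 161.1 = 99.47·2.9418 − 161.1 = 131.521.
t = 18.95 ≤ 19, so B = 0.
Rounded: (255, 132, 0).

(255, 132, 0)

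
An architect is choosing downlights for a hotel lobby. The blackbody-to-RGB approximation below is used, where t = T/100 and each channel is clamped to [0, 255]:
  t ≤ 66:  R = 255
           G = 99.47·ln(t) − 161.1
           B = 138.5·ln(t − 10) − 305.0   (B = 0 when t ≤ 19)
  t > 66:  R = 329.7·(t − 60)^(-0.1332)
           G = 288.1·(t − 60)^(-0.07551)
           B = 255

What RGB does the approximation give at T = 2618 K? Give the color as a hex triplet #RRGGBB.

#FFA451

t = 2618/100 = 26.18; the t ≤ 66 branch applies.
R = 255 by definition for t ≤ 66.
G = 99.47·ln 26.18 − 161.1 = 99.47·3.2650 − 161.1 = 163.669.
B = 138.5·ln(26.18 − 10) − 305.0 = 138.5·ln 16.18 − 305.0 = 138.5·2.7838 − 305.0 = 80.553.
Rounded: (255, 164, 81).
In hex: #FFA451.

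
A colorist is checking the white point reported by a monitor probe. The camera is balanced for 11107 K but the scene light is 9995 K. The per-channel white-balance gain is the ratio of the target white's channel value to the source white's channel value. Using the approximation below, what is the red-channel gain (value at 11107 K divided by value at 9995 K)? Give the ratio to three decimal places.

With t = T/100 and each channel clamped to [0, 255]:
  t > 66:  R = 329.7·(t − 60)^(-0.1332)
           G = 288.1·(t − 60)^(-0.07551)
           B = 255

0.968

At 9995 K (t = 99.95):
  R = 329.7·(99.95 − 60)^(-0.1332) = 329.7·39.95^(-0.1332) = 329.7·0.61190 = 201.742.
At 11107 K (t = 111.07):
  R = 329.7·(111.07 − 60)^(-0.1332) = 329.7·51.07^(-0.1332) = 329.7·0.59221 = 195.250.
Gain = 195.250 / 201.742 = 0.9678 → 0.968.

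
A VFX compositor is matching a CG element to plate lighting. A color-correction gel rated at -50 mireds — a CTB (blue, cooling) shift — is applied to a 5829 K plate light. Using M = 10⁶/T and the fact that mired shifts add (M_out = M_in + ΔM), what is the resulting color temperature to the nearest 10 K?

M_in = 10⁶/5829 = 171.56 mireds.
M_out = 171.56 + (-50) = 121.56 mireds.
T_out = 10⁶/121.56 = 8226.7 K → 8230 K.

8230 K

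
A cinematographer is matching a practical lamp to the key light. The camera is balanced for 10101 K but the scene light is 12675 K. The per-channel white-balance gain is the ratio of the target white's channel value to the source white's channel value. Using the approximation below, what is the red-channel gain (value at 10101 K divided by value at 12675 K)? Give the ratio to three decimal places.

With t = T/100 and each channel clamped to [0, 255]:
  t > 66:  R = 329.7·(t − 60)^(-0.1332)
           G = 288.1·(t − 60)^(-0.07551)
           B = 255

At 12675 K (t = 126.75):
  R = 329.7·(126.75 − 60)^(-0.1332) = 329.7·66.75^(-0.1332) = 329.7·0.57146 = 188.409.
At 10101 K (t = 101.01):
  R = 329.7·(101.01 − 60)^(-0.1332) = 329.7·41.01^(-0.1332) = 329.7·0.60977 = 201.040.
Gain = 201.040 / 188.409 = 1.0670 → 1.067.

1.067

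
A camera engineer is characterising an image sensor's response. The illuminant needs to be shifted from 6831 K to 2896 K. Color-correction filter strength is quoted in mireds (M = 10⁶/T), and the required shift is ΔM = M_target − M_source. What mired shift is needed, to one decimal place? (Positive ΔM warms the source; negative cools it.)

+198.9 mireds

M_source = 10⁶/6831 = 146.391; M_target = 10⁶/2896 = 345.304.
ΔM = 345.304 − 146.391 = 198.912 → +198.9 mireds, a warming shift.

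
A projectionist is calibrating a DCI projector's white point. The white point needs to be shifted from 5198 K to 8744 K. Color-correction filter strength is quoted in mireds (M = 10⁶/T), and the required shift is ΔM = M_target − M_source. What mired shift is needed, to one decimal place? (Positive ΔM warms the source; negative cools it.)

-78.0 mireds

M_source = 10⁶/5198 = 192.382; M_target = 10⁶/8744 = 114.364.
ΔM = 114.364 − 192.382 = -78.018 → -78.0 mireds, a cooling shift.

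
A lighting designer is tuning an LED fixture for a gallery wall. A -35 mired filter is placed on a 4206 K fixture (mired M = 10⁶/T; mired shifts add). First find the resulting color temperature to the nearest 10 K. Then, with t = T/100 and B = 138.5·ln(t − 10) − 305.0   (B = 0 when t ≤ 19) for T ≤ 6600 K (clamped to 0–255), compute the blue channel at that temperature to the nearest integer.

M_in = 10⁶/4206 = 237.76; M_out = 237.76 + (-35) = 202.76.
T_out = 10⁶/202.76 = 4932.0 K → 4930 K; t = 49.3.
B = 138.5·ln(49.3 − 10) − 305.0 = 138.5·ln 39.3 − 305.0 = 138.5·3.6712 − 305.0 = 203.465.
Rounded: 203.

203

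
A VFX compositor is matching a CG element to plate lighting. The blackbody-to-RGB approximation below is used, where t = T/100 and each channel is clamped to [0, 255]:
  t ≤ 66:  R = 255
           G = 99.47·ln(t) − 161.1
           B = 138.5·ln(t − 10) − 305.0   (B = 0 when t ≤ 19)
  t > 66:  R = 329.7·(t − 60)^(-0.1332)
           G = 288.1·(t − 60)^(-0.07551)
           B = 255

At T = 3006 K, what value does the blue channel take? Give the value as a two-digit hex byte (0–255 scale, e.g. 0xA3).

t = 3006/100 = 30.06; the t ≤ 66 branch applies.
B = 138.5·ln(30.06 − 10) − 305.0 = 138.5·ln 20.06 − 305.0 = 138.5·2.9987 − 305.0 = 110.324.
Rounded: 110; in hex, 0x6E.

0x6E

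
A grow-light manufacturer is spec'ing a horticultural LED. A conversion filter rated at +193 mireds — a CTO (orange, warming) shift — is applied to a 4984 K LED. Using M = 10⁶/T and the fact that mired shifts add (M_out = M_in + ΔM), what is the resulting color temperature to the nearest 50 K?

M_in = 10⁶/4984 = 200.64 mireds.
M_out = 200.64 + (+193) = 393.64 mireds.
T_out = 10⁶/393.64 = 2540.4 K → 2550 K.

2550 K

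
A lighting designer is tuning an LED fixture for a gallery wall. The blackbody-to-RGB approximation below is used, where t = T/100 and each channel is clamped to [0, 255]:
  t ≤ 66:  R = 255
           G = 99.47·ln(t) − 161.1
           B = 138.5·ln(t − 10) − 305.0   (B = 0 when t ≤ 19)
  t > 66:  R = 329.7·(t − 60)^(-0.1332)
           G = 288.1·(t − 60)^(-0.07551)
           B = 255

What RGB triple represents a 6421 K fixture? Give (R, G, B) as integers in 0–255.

t = 6421/100 = 64.21; the t ≤ 66 branch applies.
R = 255 by definition for t ≤ 66.
G = 99.47·ln 64.21 − 161.1 = 99.47·4.1622 − 161.1 = 252.910.
B = 138.5·ln(64.21 − 10) − 305.0 = 138.5·ln 54.21 − 305.0 = 138.5·3.9929 − 305.0 = 248.012.
Rounded: (255, 253, 248).

(255, 253, 248)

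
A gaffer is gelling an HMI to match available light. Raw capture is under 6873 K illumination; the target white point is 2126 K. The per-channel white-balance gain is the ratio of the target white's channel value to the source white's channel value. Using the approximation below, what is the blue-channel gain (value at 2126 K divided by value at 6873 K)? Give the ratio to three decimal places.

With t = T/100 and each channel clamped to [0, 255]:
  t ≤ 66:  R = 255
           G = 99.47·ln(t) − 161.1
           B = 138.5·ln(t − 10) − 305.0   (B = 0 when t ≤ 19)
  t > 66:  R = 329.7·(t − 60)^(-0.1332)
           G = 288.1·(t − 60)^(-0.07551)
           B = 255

At 6873 K (t = 68.73):
  B = 255 by definition for t > 66.
At 2126 K (t = 21.26):
  B = 138.5·ln(21.26 − 10) − 305.0 = 138.5·ln 11.26 − 305.0 = 138.5·2.4213 − 305.0 = 30.344.
Gain = 30.344 / 255.000 = 0.1190 → 0.119.

0.119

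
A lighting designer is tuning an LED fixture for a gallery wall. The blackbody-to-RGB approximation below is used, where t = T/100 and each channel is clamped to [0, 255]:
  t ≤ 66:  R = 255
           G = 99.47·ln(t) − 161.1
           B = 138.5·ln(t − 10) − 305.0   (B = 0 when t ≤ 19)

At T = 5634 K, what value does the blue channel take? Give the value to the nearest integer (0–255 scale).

226

t = 5634/100 = 56.34; the t ≤ 66 branch applies.
B = 138.5·ln(56.34 − 10) − 305.0 = 138.5·ln 46.34 − 305.0 = 138.5·3.8360 − 305.0 = 226.287.
Rounded: 226.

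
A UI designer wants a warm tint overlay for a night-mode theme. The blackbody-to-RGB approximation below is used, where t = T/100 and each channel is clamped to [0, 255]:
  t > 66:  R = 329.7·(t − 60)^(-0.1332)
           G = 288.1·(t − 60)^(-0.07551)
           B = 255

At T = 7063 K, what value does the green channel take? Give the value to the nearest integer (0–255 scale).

241

t = 7063/100 = 70.63; the t > 66 branch applies.
G = 288.1·(70.63 − 60)^(-0.07551) = 288.1·10.63^(-0.07551) = 288.1·0.83654 = 241.007.
Rounded: 241.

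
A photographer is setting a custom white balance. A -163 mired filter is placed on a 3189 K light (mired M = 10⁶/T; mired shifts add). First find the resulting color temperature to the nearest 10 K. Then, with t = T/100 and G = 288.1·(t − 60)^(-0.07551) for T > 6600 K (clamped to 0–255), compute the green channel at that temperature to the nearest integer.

250

M_in = 10⁶/3189 = 313.58; M_out = 313.58 + (-163) = 150.58.
T_out = 10⁶/150.58 = 6641.1 K → 6640 K; t = 66.4.
G = 288.1·(66.4 − 60)^(-0.07551) = 288.1·6.4^(-0.07551) = 288.1·0.86921 = 250.420.
Rounded: 250.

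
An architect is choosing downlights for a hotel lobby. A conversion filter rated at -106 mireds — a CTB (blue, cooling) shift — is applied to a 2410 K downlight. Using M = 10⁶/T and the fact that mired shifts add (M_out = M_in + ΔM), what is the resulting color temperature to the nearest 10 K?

3240 K

M_in = 10⁶/2410 = 414.94 mireds.
M_out = 414.94 + (-106) = 308.94 mireds.
T_out = 10⁶/308.94 = 3236.9 K → 3240 K.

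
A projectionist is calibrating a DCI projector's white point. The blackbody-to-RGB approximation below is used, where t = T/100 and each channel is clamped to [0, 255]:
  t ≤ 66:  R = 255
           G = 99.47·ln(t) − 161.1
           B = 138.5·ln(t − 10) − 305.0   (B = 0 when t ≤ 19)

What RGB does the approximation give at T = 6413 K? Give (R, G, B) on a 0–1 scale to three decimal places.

t = 6413/100 = 64.13; the t ≤ 66 branch applies.
R = 255 by definition for t ≤ 66.
G = 99.47·ln 64.13 − 161.1 = 99.47·4.1609 − 161.1 = 252.786.
B = 138.5·ln(64.13 − 10) − 305.0 = 138.5·ln 54.13 − 305.0 = 138.5·3.9914 − 305.0 = 247.807.
Dividing each by 255: (1.0000, 0.9913, 0.9718) → (1.000, 0.991, 0.972).

(1.000, 0.991, 0.972)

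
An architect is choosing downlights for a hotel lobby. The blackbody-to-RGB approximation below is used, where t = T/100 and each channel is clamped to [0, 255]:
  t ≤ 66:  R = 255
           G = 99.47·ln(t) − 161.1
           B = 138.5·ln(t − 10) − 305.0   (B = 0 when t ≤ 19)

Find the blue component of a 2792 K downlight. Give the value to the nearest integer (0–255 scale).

95

t = 2792/100 = 27.92; the t ≤ 66 branch applies.
B = 138.5·ln(27.92 − 10) − 305.0 = 138.5·ln 17.92 − 305.0 = 138.5·2.8859 − 305.0 = 94.700.
Rounded: 95.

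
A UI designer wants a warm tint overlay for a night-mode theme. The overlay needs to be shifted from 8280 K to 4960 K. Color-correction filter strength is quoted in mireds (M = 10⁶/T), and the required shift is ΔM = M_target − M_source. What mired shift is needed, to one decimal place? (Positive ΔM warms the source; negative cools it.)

M_source = 10⁶/8280 = 120.773; M_target = 10⁶/4960 = 201.613.
ΔM = 201.613 − 120.773 = 80.840 → +80.8 mireds, a warming shift.

+80.8 mireds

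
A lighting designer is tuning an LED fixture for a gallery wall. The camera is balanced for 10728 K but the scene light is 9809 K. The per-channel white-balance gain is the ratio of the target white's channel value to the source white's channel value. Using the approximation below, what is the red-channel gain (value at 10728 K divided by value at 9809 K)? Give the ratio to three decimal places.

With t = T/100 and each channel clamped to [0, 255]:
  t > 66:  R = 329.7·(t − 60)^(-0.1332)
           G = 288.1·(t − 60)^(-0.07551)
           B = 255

At 9809 K (t = 98.09):
  R = 329.7·(98.09 − 60)^(-0.1332) = 329.7·38.09^(-0.1332) = 329.7·0.61579 = 203.028.
At 10728 K (t = 107.28):
  R = 329.7·(107.28 − 60)^(-0.1332) = 329.7·47.28^(-0.1332) = 329.7·0.59832 = 197.266.
Gain = 197.266 / 203.028 = 0.9716 → 0.972.

0.972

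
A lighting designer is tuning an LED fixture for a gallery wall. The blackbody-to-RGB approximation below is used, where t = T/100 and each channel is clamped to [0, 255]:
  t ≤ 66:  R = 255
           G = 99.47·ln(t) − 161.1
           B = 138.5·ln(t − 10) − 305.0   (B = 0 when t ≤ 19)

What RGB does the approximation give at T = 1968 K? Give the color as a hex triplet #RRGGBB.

t = 1968/100 = 19.68; the t ≤ 66 branch applies.
R = 255 by definition for t ≤ 66.
G = 99.47·ln 19.68 − 161.1 = 99.47·2.9796 − 161.1 = 135.281.
B = 138.5·ln(19.68 − 10) − 305.0 = 138.5·ln 9.68 − 305.0 = 138.5·2.2701 − 305.0 = 9.404.
Rounded: (255, 135, 9).
In hex: #FF8709.

#FF8709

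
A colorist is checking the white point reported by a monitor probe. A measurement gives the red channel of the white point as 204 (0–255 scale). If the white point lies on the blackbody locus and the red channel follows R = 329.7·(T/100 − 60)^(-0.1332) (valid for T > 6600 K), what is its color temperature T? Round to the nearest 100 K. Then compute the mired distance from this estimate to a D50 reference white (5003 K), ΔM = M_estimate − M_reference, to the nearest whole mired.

(t − 60)^(-0.1332) = 204/329.7 = 0.61874.
t − 60 = 0.61874^(1/-0.1332) = 0.61874^(-7.508) = 36.748, so t = 96.748.
T = 100·t = 9675 K → 9700 K to the nearest 100 K.
M_estimate = 10⁶/9700 = 103.09; M_reference = 10⁶/5003 = 199.88.
ΔM = 103.09 − 199.88 = -96.79 → -97 mireds.

-97 mireds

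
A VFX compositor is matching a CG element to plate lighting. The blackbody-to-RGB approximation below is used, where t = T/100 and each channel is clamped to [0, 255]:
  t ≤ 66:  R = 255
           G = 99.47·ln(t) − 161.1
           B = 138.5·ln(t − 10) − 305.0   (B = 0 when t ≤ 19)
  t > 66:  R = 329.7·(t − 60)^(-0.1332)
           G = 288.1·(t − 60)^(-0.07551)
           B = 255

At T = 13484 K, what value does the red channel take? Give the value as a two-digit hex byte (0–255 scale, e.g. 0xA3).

0xBA

t = 13484/100 = 134.84; the t > 66 branch applies.
R = 329.7·(134.84 − 60)^(-0.1332) = 329.7·74.84^(-0.1332) = 329.7·0.56281 = 185.560.
Rounded: 186; in hex, 0xBA.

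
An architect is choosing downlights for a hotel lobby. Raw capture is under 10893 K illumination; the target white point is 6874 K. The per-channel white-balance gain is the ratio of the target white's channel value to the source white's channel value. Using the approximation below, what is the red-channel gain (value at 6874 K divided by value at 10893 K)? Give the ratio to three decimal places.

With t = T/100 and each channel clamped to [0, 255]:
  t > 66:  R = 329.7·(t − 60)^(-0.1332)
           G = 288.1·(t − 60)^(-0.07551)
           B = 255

1.258

At 10893 K (t = 108.93):
  R = 329.7·(108.93 − 60)^(-0.1332) = 329.7·48.93^(-0.1332) = 329.7·0.59559 = 196.367.
At 6874 K (t = 68.74):
  R = 329.7·(68.74 − 60)^(-0.1332) = 329.7·8.74^(-0.1332) = 329.7·0.74919 = 247.007.
Gain = 247.007 / 196.367 = 1.2579 → 1.258.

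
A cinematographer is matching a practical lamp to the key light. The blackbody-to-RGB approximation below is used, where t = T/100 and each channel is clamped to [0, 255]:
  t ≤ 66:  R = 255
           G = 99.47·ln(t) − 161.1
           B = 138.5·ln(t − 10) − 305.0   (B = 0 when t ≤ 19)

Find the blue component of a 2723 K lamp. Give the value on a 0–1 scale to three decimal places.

t = 2723/100 = 27.23; the t ≤ 66 branch applies.
B = 138.5·ln(27.23 − 10) − 305.0 = 138.5·ln 17.23 − 305.0 = 138.5·2.8467 − 305.0 = 89.261.
On a 0–1 scale: 89.261/255 = 0.3500 → 0.350.

0.350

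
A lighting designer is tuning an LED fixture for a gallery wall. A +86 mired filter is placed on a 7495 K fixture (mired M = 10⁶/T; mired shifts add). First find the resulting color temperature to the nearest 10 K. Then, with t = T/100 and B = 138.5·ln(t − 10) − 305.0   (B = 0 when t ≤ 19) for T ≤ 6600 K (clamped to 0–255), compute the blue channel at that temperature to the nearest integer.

M_in = 10⁶/7495 = 133.42; M_out = 133.42 + (+86) = 219.42.
T_out = 10⁶/219.42 = 4557.4 K → 4560 K; t = 45.6.
B = 138.5·ln(45.6 − 10) − 305.0 = 138.5·ln 35.6 − 305.0 = 138.5·3.5723 − 305.0 = 189.770.
Rounded: 190.

190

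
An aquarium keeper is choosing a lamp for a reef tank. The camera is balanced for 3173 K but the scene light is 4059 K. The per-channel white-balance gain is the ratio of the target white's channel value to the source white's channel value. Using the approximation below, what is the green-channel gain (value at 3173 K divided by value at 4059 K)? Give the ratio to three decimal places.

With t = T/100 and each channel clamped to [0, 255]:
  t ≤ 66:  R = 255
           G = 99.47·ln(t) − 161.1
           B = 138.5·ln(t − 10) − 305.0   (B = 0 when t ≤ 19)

At 4059 K (t = 40.59):
  G = 99.47·ln 40.59 − 161.1 = 99.47·3.7035 − 161.1 = 207.289.
At 3173 K (t = 31.73):
  G = 99.47·ln 31.73 − 161.1 = 99.47·3.4573 − 161.1 = 182.794.
Gain = 182.794 / 207.289 = 0.8818 → 0.882.

0.882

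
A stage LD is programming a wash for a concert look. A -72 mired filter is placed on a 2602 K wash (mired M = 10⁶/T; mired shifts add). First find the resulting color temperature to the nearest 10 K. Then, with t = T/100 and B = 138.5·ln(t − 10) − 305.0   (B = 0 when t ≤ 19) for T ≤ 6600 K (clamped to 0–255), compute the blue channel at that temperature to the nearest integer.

123

M_in = 10⁶/2602 = 384.32; M_out = 384.32 + (-72) = 312.32.
T_out = 10⁶/312.32 = 3201.8 K → 3200 K; t = 32.
B = 138.5·ln(32 − 10) − 305.0 = 138.5·ln 22 − 305.0 = 138.5·3.0910 − 305.0 = 123.109.
Rounded: 123.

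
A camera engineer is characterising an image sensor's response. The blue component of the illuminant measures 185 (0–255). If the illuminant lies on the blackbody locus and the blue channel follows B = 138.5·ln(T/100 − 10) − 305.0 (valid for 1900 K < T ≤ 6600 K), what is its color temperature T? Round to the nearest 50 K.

ln(t − 10) = (185 + 305.0) / 138.5 = 3.5379.
t − 10 = e^3.5379 = 34.395, so t = 44.395.
T = 100·t = 4439 K → 4450 K to the nearest 50 K.

4450 K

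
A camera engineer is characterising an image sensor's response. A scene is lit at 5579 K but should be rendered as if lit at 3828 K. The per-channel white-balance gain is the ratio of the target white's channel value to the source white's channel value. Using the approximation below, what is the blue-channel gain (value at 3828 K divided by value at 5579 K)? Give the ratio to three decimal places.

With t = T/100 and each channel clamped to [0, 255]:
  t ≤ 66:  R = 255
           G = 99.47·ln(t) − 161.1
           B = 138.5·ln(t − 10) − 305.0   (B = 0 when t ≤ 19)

At 5579 K (t = 55.79):
  B = 138.5·ln(55.79 − 10) − 305.0 = 138.5·ln 45.79 − 305.0 = 138.5·3.8241 − 305.0 = 224.633.
At 3828 K (t = 38.28):
  B = 138.5·ln(38.28 − 10) − 305.0 = 138.5·ln 28.28 − 305.0 = 138.5·3.3422 − 305.0 = 157.888.
Gain = 157.888 / 224.633 = 0.7029 → 0.703.

0.703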